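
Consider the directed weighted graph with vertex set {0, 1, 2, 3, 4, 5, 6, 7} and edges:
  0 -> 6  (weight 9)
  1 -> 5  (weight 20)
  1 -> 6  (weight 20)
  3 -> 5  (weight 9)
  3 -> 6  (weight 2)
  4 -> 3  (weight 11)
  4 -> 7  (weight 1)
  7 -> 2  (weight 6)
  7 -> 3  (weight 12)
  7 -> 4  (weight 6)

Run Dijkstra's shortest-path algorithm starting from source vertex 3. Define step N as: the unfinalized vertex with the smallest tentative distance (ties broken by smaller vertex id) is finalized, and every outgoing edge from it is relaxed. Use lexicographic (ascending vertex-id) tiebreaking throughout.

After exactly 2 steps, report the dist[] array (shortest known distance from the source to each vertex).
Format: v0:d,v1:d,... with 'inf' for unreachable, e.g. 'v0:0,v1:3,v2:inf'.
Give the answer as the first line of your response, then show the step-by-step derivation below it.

v0:inf,v1:inf,v2:inf,v3:0,v4:inf,v5:9,v6:2,v7:inf

step 1: dist = v0:inf,v1:inf,v2:inf,v3:0,v4:inf,v5:9,v6:2,v7:inf
step 2: dist = v0:inf,v1:inf,v2:inf,v3:0,v4:inf,v5:9,v6:2,v7:inf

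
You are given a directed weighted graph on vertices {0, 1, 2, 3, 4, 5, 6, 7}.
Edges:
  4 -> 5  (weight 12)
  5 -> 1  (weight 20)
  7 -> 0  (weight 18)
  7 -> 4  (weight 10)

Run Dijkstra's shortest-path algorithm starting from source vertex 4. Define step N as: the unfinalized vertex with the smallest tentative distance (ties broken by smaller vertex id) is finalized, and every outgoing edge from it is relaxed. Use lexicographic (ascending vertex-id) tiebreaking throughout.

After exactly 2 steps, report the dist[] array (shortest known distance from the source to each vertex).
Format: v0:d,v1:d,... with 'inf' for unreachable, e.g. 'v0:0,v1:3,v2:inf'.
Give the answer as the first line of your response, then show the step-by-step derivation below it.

v0:inf,v1:32,v2:inf,v3:inf,v4:0,v5:12,v6:inf,v7:inf

step 1: dist = v0:inf,v1:inf,v2:inf,v3:inf,v4:0,v5:12,v6:inf,v7:inf
step 2: dist = v0:inf,v1:32,v2:inf,v3:inf,v4:0,v5:12,v6:inf,v7:inf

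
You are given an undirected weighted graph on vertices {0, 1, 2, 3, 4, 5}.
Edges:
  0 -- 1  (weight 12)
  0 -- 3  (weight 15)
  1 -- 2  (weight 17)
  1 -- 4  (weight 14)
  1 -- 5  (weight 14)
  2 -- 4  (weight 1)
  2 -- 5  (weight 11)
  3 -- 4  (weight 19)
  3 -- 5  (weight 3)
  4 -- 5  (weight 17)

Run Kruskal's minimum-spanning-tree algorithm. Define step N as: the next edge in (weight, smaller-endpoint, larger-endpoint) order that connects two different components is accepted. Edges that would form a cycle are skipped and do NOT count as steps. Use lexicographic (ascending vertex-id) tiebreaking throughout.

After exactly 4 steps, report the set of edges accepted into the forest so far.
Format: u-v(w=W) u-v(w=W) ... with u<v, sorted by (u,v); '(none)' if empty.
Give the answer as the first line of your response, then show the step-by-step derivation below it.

0-1(w=12) 2-4(w=1) 2-5(w=11) 3-5(w=3)

step 1: add edge 2-4 (w=1); MST = {2-4(w=1)}
step 2: add edge 3-5 (w=3); MST = {2-4(w=1) 3-5(w=3)}
step 3: add edge 2-5 (w=11); MST = {2-4(w=1) 2-5(w=11) 3-5(w=3)}
step 4: add edge 0-1 (w=12); MST = {0-1(w=12) 2-4(w=1) 2-5(w=11) 3-5(w=3)}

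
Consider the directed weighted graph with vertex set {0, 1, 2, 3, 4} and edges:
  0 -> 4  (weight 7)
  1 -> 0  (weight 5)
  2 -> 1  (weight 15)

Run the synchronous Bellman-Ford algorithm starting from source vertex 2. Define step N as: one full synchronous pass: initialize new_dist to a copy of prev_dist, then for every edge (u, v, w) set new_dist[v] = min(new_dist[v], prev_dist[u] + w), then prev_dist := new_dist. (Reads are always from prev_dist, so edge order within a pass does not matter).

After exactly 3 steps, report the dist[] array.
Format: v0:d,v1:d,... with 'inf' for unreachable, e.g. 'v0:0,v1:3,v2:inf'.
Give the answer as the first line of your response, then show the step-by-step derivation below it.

v0:20,v1:15,v2:0,v3:inf,v4:27

step 1: dist = v0:inf,v1:15,v2:0,v3:inf,v4:inf
step 2: dist = v0:20,v1:15,v2:0,v3:inf,v4:inf
step 3: dist = v0:20,v1:15,v2:0,v3:inf,v4:27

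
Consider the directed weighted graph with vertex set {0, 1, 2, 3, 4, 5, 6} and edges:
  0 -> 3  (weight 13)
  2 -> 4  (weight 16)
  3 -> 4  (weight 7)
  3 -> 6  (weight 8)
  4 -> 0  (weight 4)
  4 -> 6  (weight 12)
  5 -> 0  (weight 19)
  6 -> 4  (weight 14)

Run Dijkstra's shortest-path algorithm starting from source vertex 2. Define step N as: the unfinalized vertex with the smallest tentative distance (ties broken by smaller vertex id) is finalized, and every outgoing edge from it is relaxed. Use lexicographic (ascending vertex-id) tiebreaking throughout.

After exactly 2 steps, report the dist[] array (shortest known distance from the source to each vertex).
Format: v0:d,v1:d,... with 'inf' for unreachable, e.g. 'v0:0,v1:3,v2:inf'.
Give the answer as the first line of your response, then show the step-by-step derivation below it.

v0:20,v1:inf,v2:0,v3:inf,v4:16,v5:inf,v6:28

step 1: dist = v0:inf,v1:inf,v2:0,v3:inf,v4:16,v5:inf,v6:inf
step 2: dist = v0:20,v1:inf,v2:0,v3:inf,v4:16,v5:inf,v6:28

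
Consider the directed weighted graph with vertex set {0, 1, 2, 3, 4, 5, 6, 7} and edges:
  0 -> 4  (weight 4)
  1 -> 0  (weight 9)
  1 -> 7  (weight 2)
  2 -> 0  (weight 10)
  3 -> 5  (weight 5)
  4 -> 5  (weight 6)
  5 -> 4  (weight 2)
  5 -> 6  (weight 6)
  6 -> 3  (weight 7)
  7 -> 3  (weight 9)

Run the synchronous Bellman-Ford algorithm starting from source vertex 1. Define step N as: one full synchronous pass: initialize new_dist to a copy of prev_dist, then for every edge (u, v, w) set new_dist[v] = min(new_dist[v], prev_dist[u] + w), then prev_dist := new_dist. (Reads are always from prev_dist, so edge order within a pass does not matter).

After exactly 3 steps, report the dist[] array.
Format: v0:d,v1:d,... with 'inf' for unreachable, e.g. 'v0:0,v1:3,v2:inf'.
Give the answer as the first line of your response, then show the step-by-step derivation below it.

v0:9,v1:0,v2:inf,v3:11,v4:13,v5:16,v6:inf,v7:2

step 1: dist = v0:9,v1:0,v2:inf,v3:inf,v4:inf,v5:inf,v6:inf,v7:2
step 2: dist = v0:9,v1:0,v2:inf,v3:11,v4:13,v5:inf,v6:inf,v7:2
step 3: dist = v0:9,v1:0,v2:inf,v3:11,v4:13,v5:16,v6:inf,v7:2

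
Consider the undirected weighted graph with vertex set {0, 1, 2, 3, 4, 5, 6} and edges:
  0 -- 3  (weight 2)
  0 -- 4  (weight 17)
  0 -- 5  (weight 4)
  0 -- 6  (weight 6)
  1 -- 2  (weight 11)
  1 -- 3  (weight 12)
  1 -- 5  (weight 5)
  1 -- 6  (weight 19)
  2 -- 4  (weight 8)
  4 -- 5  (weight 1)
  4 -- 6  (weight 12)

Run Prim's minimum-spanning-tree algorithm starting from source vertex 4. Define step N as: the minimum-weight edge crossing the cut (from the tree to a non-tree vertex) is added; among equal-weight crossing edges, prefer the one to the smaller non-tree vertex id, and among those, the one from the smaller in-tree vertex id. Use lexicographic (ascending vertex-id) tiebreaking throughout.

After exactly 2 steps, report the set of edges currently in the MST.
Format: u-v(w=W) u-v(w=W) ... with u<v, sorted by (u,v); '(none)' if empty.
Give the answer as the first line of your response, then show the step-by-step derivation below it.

0-5(w=4) 4-5(w=1)

step 1: add edge 4-5 (w=1); MST = {4-5(w=1)}
step 2: add edge 0-5 (w=4); MST = {0-5(w=4) 4-5(w=1)}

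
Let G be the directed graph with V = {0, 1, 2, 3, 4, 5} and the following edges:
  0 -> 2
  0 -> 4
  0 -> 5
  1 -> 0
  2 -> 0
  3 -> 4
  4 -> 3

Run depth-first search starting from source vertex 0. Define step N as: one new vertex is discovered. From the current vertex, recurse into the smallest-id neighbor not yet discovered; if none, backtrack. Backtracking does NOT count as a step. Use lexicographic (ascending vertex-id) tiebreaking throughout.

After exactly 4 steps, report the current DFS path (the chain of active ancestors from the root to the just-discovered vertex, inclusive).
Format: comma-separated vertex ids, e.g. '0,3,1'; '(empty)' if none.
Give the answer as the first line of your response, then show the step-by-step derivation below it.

0,4,3

step 1: discover 0; path=0; order=0
step 2: discover 2; path=0>2; order=0,2
step 3: discover 4; path=0>4; order=0,2,4
step 4: discover 3; path=0>4>3; order=0,2,4,3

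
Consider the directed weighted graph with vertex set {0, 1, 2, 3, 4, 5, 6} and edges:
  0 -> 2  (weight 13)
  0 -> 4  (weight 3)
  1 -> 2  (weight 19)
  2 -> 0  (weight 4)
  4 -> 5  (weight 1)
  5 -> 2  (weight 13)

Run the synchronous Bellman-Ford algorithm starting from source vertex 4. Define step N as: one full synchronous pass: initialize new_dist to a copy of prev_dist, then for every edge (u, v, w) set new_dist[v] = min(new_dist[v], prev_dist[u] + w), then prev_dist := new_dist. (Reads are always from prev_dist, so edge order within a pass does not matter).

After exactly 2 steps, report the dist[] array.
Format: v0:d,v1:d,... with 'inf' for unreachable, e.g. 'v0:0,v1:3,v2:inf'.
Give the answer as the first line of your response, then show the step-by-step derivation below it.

v0:inf,v1:inf,v2:14,v3:inf,v4:0,v5:1,v6:inf

step 1: dist = v0:inf,v1:inf,v2:inf,v3:inf,v4:0,v5:1,v6:inf
step 2: dist = v0:inf,v1:inf,v2:14,v3:inf,v4:0,v5:1,v6:inf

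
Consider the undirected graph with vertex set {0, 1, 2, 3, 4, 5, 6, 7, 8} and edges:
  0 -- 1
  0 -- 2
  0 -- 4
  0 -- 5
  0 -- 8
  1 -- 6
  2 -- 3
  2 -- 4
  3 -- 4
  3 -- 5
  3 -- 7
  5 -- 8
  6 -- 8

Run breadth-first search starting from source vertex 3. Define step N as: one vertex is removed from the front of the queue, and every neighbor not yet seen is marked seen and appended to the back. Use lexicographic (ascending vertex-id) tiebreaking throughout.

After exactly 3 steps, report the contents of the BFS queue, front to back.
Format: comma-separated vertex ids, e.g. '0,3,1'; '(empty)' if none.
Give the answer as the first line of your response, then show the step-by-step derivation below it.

5,7,0

step 1: dequeue 3; queue=[2,4,5,7]; order=3
step 2: dequeue 2; queue=[4,5,7,0]; order=3,2
step 3: dequeue 4; queue=[5,7,0]; order=3,2,4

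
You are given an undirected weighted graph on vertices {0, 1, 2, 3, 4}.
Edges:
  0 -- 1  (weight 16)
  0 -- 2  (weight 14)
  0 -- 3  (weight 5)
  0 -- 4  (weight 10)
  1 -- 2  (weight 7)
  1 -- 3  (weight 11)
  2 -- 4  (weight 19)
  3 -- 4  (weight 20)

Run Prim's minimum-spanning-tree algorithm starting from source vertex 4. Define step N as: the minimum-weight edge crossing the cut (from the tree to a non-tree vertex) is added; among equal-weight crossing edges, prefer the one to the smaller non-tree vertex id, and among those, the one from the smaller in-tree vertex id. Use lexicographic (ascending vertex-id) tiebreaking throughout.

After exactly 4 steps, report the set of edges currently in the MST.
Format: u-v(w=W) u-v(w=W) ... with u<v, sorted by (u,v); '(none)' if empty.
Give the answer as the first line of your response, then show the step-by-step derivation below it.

0-3(w=5) 0-4(w=10) 1-2(w=7) 1-3(w=11)

step 1: add edge 0-4 (w=10); MST = {0-4(w=10)}
step 2: add edge 0-3 (w=5); MST = {0-3(w=5) 0-4(w=10)}
step 3: add edge 1-3 (w=11); MST = {0-3(w=5) 0-4(w=10) 1-3(w=11)}
step 4: add edge 1-2 (w=7); MST = {0-3(w=5) 0-4(w=10) 1-2(w=7) 1-3(w=11)}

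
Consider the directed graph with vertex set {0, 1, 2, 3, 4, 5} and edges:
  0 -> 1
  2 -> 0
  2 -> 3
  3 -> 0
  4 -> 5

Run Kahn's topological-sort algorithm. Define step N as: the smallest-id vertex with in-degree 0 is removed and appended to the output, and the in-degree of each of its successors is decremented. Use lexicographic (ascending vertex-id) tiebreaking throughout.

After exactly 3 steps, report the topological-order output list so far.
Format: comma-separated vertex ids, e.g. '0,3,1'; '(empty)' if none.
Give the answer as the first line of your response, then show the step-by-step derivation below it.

2,3,0

step 1: output 2; order=[2]; indeg=(1,1,0,0,0,1)
step 2: output 3; order=[2,3]; indeg=(0,1,0,0,0,1)
step 3: output 0; order=[2,3,0]; indeg=(0,0,0,0,0,1)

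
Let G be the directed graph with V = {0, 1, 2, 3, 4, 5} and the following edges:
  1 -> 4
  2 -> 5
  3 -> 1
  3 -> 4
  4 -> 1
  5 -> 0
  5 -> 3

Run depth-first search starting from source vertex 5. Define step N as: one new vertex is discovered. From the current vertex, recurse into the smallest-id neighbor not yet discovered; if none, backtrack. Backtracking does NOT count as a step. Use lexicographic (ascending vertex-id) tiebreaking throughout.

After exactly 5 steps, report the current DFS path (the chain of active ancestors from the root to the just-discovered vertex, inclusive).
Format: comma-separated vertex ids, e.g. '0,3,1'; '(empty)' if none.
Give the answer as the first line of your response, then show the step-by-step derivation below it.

5,3,1,4

step 1: discover 5; path=5; order=5
step 2: discover 0; path=5>0; order=5,0
step 3: discover 3; path=5>3; order=5,0,3
step 4: discover 1; path=5>3>1; order=5,0,3,1
step 5: discover 4; path=5>3>1>4; order=5,0,3,1,4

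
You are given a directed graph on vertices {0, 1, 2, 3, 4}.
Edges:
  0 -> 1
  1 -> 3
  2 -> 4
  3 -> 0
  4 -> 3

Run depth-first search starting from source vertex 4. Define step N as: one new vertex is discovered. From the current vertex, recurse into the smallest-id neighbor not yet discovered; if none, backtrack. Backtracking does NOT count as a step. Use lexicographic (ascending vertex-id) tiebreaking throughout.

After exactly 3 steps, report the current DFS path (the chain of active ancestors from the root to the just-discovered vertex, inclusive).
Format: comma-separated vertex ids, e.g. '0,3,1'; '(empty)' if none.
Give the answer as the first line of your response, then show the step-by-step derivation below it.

4,3,0

step 1: discover 4; path=4; order=4
step 2: discover 3; path=4>3; order=4,3
step 3: discover 0; path=4>3>0; order=4,3,0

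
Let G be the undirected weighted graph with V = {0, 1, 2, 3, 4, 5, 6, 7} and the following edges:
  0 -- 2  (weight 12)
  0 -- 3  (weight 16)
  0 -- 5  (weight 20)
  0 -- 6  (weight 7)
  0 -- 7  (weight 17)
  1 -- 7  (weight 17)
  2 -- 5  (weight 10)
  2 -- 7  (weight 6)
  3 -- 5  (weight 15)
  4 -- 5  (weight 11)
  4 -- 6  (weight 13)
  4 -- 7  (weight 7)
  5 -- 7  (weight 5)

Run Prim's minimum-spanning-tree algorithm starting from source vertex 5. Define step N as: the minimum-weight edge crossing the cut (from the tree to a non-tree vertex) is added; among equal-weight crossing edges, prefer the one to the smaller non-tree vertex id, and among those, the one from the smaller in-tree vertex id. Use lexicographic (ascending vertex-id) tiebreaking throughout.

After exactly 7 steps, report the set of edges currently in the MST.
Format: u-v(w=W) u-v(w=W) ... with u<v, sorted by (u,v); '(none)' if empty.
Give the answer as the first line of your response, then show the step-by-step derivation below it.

0-2(w=12) 0-6(w=7) 1-7(w=17) 2-7(w=6) 3-5(w=15) 4-7(w=7) 5-7(w=5)

step 1: add edge 5-7 (w=5); MST = {5-7(w=5)}
step 2: add edge 2-7 (w=6); MST = {2-7(w=6) 5-7(w=5)}
step 3: add edge 4-7 (w=7); MST = {2-7(w=6) 4-7(w=7) 5-7(w=5)}
step 4: add edge 0-2 (w=12); MST = {0-2(w=12) 2-7(w=6) 4-7(w=7) 5-7(w=5)}
step 5: add edge 0-6 (w=7); MST = {0-2(w=12) 0-6(w=7) 2-7(w=6) 4-7(w=7) 5-7(w=5)}
step 6: add edge 3-5 (w=15); MST = {0-2(w=12) 0-6(w=7) 2-7(w=6) 3-5(w=15) 4-7(w=7) 5-7(w=5)}
step 7: add edge 1-7 (w=17); MST = {0-2(w=12) 0-6(w=7) 1-7(w=17) 2-7(w=6) 3-5(w=15) 4-7(w=7) 5-7(w=5)}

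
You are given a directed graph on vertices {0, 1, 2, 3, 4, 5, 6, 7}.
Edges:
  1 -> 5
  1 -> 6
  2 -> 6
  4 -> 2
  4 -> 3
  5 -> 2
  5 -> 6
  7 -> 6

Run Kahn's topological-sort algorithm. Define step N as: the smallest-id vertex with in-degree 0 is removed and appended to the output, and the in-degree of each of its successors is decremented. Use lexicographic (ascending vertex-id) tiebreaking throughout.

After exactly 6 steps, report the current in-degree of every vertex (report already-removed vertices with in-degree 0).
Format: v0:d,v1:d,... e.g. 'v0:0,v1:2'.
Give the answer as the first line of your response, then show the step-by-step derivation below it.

v0:0,v1:0,v2:0,v3:0,v4:0,v5:0,v6:1,v7:0

step 1: output 0; order=[0]; indeg=(0,0,2,1,0,1,4,0)
step 2: output 1; order=[0,1]; indeg=(0,0,2,1,0,0,3,0)
step 3: output 4; order=[0,1,4]; indeg=(0,0,1,0,0,0,3,0)
step 4: output 3; order=[0,1,4,3]; indeg=(0,0,1,0,0,0,3,0)
step 5: output 5; order=[0,1,4,3,5]; indeg=(0,0,0,0,0,0,2,0)
step 6: output 2; order=[0,1,4,3,5,2]; indeg=(0,0,0,0,0,0,1,0)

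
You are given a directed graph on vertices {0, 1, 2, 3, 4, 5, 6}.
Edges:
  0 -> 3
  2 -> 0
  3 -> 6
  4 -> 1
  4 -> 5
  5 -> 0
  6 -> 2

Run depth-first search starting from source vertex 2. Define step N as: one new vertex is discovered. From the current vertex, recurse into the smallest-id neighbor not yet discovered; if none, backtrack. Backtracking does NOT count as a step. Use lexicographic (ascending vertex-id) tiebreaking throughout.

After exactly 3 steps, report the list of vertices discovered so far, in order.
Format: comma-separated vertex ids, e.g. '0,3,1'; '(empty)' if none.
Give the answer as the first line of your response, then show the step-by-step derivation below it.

2,0,3

step 1: discover 2; path=2; order=2
step 2: discover 0; path=2>0; order=2,0
step 3: discover 3; path=2>0>3; order=2,0,3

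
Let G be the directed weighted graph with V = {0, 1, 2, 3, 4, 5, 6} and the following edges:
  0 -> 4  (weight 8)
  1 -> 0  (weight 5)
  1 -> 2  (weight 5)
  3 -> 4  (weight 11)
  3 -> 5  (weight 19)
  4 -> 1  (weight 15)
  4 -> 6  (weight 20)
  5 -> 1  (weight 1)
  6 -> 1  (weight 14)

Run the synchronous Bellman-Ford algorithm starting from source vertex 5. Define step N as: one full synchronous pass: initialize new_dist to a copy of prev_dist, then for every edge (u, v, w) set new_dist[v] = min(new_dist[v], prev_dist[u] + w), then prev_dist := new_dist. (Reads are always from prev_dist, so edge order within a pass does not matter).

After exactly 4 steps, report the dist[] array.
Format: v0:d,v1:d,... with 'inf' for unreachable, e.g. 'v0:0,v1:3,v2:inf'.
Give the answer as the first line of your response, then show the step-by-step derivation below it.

v0:6,v1:1,v2:6,v3:inf,v4:14,v5:0,v6:34

step 1: dist = v0:inf,v1:1,v2:inf,v3:inf,v4:inf,v5:0,v6:inf
step 2: dist = v0:6,v1:1,v2:6,v3:inf,v4:inf,v5:0,v6:inf
step 3: dist = v0:6,v1:1,v2:6,v3:inf,v4:14,v5:0,v6:inf
step 4: dist = v0:6,v1:1,v2:6,v3:inf,v4:14,v5:0,v6:34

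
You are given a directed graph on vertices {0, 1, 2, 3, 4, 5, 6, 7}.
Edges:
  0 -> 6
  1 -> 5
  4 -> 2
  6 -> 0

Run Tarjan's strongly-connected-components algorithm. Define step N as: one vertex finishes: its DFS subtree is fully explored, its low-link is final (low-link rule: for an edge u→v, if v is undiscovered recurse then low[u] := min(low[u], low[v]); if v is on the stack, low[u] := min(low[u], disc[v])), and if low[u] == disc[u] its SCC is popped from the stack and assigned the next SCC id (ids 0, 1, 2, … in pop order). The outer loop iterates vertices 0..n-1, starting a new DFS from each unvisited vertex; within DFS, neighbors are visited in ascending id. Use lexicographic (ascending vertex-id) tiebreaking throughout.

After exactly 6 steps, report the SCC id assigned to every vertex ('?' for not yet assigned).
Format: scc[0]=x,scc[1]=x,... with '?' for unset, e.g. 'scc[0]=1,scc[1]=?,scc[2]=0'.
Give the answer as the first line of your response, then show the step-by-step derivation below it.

scc[0]=0,scc[1]=2,scc[2]=3,scc[3]=4,scc[4]=?,scc[5]=1,scc[6]=0,scc[7]=?

step 1: low=(low[0]=0,low[1]=?,low[2]=?,low[3]=?,low[4]=?,low[5]=?,low[6]=0,low[7]=?); scc=(scc[0]=?,scc[1]=?,scc[2]=?,scc[3]=?,scc[4]=?,scc[5]=?,scc[6]=?,scc[7]=?)
step 2: low=(low[0]=0,low[1]=?,low[2]=?,low[3]=?,low[4]=?,low[5]=?,low[6]=0,low[7]=?); scc=(scc[0]=0,scc[1]=?,scc[2]=?,scc[3]=?,scc[4]=?,scc[5]=?,scc[6]=0,scc[7]=?)
step 3: low=(low[0]=0,low[1]=2,low[2]=?,low[3]=?,low[4]=?,low[5]=3,low[6]=0,low[7]=?); scc=(scc[0]=0,scc[1]=?,scc[2]=?,scc[3]=?,scc[4]=?,scc[5]=1,scc[6]=0,scc[7]=?)
step 4: low=(low[0]=0,low[1]=2,low[2]=?,low[3]=?,low[4]=?,low[5]=3,low[6]=0,low[7]=?); scc=(scc[0]=0,scc[1]=2,scc[2]=?,scc[3]=?,scc[4]=?,scc[5]=1,scc[6]=0,scc[7]=?)
step 5: low=(low[0]=0,low[1]=2,low[2]=4,low[3]=?,low[4]=?,low[5]=3,low[6]=0,low[7]=?); scc=(scc[0]=0,scc[1]=2,scc[2]=3,scc[3]=?,scc[4]=?,scc[5]=1,scc[6]=0,scc[7]=?)
step 6: low=(low[0]=0,low[1]=2,low[2]=4,low[3]=5,low[4]=?,low[5]=3,low[6]=0,low[7]=?); scc=(scc[0]=0,scc[1]=2,scc[2]=3,scc[3]=4,scc[4]=?,scc[5]=1,scc[6]=0,scc[7]=?)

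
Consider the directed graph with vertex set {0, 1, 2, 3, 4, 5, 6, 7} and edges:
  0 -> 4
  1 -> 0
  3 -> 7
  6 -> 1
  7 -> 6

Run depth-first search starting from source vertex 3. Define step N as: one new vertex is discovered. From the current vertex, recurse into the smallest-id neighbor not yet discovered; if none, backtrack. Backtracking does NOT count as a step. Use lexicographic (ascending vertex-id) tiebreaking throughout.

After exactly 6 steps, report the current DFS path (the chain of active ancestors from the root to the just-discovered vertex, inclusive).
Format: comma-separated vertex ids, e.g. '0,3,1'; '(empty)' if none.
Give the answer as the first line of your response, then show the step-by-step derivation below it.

3,7,6,1,0,4

step 1: discover 3; path=3; order=3
step 2: discover 7; path=3>7; order=3,7
step 3: discover 6; path=3>7>6; order=3,7,6
step 4: discover 1; path=3>7>6>1; order=3,7,6,1
step 5: discover 0; path=3>7>6>1>0; order=3,7,6,1,0
step 6: discover 4; path=3>7>6>1>0>4; order=3,7,6,1,0,4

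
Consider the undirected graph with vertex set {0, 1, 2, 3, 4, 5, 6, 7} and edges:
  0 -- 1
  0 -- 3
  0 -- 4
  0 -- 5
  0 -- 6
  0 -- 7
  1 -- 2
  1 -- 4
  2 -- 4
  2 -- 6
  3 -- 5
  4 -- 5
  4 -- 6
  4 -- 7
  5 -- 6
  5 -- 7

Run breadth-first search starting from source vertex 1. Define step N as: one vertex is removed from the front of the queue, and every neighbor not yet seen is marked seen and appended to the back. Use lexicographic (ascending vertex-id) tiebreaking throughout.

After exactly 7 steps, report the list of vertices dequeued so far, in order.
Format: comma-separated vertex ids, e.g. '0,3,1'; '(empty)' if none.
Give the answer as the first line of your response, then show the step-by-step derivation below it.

1,0,2,4,3,5,6

step 1: dequeue 1; queue=[0,2,4]; order=1
step 2: dequeue 0; queue=[2,4,3,5,6,7]; order=1,0
step 3: dequeue 2; queue=[4,3,5,6,7]; order=1,0,2
step 4: dequeue 4; queue=[3,5,6,7]; order=1,0,2,4
step 5: dequeue 3; queue=[5,6,7]; order=1,0,2,4,3
step 6: dequeue 5; queue=[6,7]; order=1,0,2,4,3,5
step 7: dequeue 6; queue=[7]; order=1,0,2,4,3,5,6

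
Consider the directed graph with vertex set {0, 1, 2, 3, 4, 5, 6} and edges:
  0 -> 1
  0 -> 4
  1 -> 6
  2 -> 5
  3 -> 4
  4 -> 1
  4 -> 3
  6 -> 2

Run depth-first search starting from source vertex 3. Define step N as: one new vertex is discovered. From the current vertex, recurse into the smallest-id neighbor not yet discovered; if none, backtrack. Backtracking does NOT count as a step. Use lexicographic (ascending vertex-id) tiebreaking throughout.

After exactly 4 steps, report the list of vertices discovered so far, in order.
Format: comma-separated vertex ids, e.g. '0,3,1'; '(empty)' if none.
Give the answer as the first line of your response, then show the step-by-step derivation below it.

3,4,1,6

step 1: discover 3; path=3; order=3
step 2: discover 4; path=3>4; order=3,4
step 3: discover 1; path=3>4>1; order=3,4,1
step 4: discover 6; path=3>4>1>6; order=3,4,1,6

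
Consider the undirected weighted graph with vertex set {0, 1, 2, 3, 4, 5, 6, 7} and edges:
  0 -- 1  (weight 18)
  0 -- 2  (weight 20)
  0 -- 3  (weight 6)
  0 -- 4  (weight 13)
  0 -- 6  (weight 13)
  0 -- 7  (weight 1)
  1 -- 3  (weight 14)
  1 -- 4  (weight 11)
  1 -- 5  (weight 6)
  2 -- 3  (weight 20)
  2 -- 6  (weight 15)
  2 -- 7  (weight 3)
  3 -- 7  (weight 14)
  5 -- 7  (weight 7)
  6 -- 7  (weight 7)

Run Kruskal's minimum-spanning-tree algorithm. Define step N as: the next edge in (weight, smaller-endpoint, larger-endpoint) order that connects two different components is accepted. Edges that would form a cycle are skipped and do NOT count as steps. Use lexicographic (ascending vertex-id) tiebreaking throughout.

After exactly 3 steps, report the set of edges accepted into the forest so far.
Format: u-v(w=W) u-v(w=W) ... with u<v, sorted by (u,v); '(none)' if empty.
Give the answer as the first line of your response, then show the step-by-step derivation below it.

0-3(w=6) 0-7(w=1) 2-7(w=3)

step 1: add edge 0-7 (w=1); MST = {0-7(w=1)}
step 2: add edge 2-7 (w=3); MST = {0-7(w=1) 2-7(w=3)}
step 3: add edge 0-3 (w=6); MST = {0-3(w=6) 0-7(w=1) 2-7(w=3)}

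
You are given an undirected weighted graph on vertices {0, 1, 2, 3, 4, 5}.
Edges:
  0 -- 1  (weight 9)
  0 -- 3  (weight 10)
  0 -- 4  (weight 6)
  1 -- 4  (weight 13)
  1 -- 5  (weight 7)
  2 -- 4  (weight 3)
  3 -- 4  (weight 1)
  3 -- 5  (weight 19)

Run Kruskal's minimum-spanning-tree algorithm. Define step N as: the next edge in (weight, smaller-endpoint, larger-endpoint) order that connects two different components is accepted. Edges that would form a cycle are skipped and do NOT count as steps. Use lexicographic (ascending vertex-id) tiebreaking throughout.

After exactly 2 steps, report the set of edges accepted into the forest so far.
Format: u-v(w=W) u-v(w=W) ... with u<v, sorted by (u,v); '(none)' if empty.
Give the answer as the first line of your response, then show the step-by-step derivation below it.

2-4(w=3) 3-4(w=1)

step 1: add edge 3-4 (w=1); MST = {3-4(w=1)}
step 2: add edge 2-4 (w=3); MST = {2-4(w=3) 3-4(w=1)}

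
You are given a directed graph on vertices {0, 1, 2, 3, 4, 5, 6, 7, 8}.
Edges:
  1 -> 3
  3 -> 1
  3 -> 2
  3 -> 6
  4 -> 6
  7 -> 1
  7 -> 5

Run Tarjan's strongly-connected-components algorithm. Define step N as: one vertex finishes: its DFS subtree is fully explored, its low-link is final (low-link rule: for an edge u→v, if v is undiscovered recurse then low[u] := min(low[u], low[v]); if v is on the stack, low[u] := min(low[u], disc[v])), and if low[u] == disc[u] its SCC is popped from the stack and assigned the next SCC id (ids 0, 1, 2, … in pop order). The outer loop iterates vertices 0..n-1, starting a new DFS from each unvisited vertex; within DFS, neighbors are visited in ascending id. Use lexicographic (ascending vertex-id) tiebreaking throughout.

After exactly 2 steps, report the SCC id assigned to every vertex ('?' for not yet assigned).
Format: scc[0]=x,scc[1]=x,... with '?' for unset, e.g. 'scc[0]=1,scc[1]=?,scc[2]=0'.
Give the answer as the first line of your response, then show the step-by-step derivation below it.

scc[0]=0,scc[1]=?,scc[2]=1,scc[3]=?,scc[4]=?,scc[5]=?,scc[6]=?,scc[7]=?,scc[8]=?

step 1: low=(low[0]=0,low[1]=?,low[2]=?,low[3]=?,low[4]=?,low[5]=?,low[6]=?,low[7]=?,low[8]=?); scc=(scc[0]=0,scc[1]=?,scc[2]=?,scc[3]=?,scc[4]=?,scc[5]=?,scc[6]=?,scc[7]=?,scc[8]=?)
step 2: low=(low[0]=0,low[1]=1,low[2]=3,low[3]=1,low[4]=?,low[5]=?,low[6]=?,low[7]=?,low[8]=?); scc=(scc[0]=0,scc[1]=?,scc[2]=1,scc[3]=?,scc[4]=?,scc[5]=?,scc[6]=?,scc[7]=?,scc[8]=?)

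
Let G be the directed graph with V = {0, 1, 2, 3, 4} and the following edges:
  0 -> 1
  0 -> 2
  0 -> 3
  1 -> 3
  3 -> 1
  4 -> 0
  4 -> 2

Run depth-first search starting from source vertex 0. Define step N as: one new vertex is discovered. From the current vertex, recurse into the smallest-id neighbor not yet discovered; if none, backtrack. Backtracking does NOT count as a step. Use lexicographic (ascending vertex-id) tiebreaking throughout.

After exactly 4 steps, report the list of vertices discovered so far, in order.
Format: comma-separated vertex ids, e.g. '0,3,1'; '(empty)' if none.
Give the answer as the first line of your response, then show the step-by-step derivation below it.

0,1,3,2

step 1: discover 0; path=0; order=0
step 2: discover 1; path=0>1; order=0,1
step 3: discover 3; path=0>1>3; order=0,1,3
step 4: discover 2; path=0>2; order=0,1,3,2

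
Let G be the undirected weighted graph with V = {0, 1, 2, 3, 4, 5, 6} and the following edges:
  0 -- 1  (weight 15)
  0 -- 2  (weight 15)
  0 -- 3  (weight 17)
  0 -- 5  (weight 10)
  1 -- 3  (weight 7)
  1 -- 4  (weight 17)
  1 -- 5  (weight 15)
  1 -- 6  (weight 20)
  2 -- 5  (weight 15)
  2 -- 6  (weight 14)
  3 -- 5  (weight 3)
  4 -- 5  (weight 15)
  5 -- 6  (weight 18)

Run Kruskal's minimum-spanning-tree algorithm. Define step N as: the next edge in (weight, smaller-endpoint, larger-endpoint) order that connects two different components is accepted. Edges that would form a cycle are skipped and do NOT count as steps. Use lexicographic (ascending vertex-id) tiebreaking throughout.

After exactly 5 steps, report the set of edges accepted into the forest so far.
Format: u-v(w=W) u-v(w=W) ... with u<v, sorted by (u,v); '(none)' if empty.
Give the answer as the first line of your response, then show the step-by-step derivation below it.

0-2(w=15) 0-5(w=10) 1-3(w=7) 2-6(w=14) 3-5(w=3)

step 1: add edge 3-5 (w=3); MST = {3-5(w=3)}
step 2: add edge 1-3 (w=7); MST = {1-3(w=7) 3-5(w=3)}
step 3: add edge 0-5 (w=10); MST = {0-5(w=10) 1-3(w=7) 3-5(w=3)}
step 4: add edge 2-6 (w=14); MST = {0-5(w=10) 1-3(w=7) 2-6(w=14) 3-5(w=3)}
step 5: add edge 0-2 (w=15); MST = {0-2(w=15) 0-5(w=10) 1-3(w=7) 2-6(w=14) 3-5(w=3)}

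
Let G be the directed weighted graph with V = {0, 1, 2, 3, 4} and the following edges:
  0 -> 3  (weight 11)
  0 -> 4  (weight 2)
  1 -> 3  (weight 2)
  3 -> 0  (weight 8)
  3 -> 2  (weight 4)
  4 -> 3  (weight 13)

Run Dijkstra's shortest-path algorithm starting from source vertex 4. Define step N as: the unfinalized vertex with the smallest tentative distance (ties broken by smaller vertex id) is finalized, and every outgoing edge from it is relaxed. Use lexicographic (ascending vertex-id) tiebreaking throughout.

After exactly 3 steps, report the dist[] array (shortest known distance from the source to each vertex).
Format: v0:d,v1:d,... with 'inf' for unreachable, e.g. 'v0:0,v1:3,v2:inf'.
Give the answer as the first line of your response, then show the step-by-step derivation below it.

v0:21,v1:inf,v2:17,v3:13,v4:0

step 1: dist = v0:inf,v1:inf,v2:inf,v3:13,v4:0
step 2: dist = v0:21,v1:inf,v2:17,v3:13,v4:0
step 3: dist = v0:21,v1:inf,v2:17,v3:13,v4:0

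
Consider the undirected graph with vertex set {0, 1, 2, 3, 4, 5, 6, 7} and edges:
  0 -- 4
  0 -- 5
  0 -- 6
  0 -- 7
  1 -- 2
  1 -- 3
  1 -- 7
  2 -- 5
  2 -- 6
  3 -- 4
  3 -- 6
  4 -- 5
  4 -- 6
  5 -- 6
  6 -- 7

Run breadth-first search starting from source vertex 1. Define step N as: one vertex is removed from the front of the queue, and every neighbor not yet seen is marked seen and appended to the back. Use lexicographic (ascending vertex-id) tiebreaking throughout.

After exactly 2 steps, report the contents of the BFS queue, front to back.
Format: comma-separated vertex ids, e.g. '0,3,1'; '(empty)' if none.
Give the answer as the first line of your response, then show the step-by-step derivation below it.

3,7,5,6

step 1: dequeue 1; queue=[2,3,7]; order=1
step 2: dequeue 2; queue=[3,7,5,6]; order=1,2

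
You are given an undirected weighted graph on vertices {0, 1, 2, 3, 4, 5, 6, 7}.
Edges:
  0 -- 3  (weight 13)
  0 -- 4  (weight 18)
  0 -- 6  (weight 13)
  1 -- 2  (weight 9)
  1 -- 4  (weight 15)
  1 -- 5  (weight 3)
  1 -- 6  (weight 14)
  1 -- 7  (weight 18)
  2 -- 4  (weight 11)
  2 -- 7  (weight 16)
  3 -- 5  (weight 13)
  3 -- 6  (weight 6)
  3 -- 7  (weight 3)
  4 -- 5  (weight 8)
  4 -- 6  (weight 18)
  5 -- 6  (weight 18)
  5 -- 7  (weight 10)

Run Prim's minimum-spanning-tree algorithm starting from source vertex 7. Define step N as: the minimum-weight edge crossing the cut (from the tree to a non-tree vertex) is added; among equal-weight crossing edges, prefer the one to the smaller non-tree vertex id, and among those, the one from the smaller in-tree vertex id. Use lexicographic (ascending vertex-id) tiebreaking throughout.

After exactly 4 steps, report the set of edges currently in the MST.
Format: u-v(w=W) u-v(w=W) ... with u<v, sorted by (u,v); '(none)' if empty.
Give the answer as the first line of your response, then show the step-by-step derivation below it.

1-5(w=3) 3-6(w=6) 3-7(w=3) 5-7(w=10)

step 1: add edge 3-7 (w=3); MST = {3-7(w=3)}
step 2: add edge 3-6 (w=6); MST = {3-6(w=6) 3-7(w=3)}
step 3: add edge 5-7 (w=10); MST = {3-6(w=6) 3-7(w=3) 5-7(w=10)}
step 4: add edge 1-5 (w=3); MST = {1-5(w=3) 3-6(w=6) 3-7(w=3) 5-7(w=10)}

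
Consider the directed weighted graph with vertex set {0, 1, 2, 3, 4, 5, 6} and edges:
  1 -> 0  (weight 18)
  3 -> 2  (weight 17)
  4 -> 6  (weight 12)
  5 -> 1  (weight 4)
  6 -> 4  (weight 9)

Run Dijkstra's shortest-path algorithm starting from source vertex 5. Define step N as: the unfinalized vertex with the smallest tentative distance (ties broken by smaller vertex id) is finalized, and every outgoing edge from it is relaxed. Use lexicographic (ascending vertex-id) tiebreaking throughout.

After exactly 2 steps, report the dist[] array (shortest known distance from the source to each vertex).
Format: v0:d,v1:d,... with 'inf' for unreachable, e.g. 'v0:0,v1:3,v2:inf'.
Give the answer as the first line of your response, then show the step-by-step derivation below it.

v0:22,v1:4,v2:inf,v3:inf,v4:inf,v5:0,v6:inf

step 1: dist = v0:inf,v1:4,v2:inf,v3:inf,v4:inf,v5:0,v6:inf
step 2: dist = v0:22,v1:4,v2:inf,v3:inf,v4:inf,v5:0,v6:inf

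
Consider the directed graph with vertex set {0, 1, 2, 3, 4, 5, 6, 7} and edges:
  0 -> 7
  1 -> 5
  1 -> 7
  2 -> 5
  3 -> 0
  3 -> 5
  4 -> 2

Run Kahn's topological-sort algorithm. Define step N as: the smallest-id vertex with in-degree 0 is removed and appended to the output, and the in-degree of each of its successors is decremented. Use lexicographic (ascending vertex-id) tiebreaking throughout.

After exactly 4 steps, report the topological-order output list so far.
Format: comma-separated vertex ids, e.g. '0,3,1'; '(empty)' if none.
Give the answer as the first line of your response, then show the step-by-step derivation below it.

1,3,0,4

step 1: output 1; order=[1]; indeg=(1,0,1,0,0,2,0,1)
step 2: output 3; order=[1,3]; indeg=(0,0,1,0,0,1,0,1)
step 3: output 0; order=[1,3,0]; indeg=(0,0,1,0,0,1,0,0)
step 4: output 4; order=[1,3,0,4]; indeg=(0,0,0,0,0,1,0,0)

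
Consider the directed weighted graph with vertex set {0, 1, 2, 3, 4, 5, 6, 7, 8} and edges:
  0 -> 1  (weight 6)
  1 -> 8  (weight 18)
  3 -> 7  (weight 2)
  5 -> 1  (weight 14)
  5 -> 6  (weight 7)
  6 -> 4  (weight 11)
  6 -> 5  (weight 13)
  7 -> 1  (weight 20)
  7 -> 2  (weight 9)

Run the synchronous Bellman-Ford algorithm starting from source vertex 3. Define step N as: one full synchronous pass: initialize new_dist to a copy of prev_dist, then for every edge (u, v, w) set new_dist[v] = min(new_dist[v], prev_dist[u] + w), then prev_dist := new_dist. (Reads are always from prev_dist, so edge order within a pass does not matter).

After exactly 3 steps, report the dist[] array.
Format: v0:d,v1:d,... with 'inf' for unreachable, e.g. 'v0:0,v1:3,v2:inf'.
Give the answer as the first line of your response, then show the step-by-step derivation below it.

v0:inf,v1:22,v2:11,v3:0,v4:inf,v5:inf,v6:inf,v7:2,v8:40

step 1: dist = v0:inf,v1:inf,v2:inf,v3:0,v4:inf,v5:inf,v6:inf,v7:2,v8:inf
step 2: dist = v0:inf,v1:22,v2:11,v3:0,v4:inf,v5:inf,v6:inf,v7:2,v8:inf
step 3: dist = v0:inf,v1:22,v2:11,v3:0,v4:inf,v5:inf,v6:inf,v7:2,v8:40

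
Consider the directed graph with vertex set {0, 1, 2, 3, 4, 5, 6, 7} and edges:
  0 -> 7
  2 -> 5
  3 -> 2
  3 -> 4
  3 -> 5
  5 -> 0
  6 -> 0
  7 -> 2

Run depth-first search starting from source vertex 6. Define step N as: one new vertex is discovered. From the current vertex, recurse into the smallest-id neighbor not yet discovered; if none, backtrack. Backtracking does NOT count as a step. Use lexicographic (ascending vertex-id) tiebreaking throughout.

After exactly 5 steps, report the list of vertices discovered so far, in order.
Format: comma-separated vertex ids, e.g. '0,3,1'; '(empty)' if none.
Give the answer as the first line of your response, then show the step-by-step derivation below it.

6,0,7,2,5

step 1: discover 6; path=6; order=6
step 2: discover 0; path=6>0; order=6,0
step 3: discover 7; path=6>0>7; order=6,0,7
step 4: discover 2; path=6>0>7>2; order=6,0,7,2
step 5: discover 5; path=6>0>7>2>5; order=6,0,7,2,5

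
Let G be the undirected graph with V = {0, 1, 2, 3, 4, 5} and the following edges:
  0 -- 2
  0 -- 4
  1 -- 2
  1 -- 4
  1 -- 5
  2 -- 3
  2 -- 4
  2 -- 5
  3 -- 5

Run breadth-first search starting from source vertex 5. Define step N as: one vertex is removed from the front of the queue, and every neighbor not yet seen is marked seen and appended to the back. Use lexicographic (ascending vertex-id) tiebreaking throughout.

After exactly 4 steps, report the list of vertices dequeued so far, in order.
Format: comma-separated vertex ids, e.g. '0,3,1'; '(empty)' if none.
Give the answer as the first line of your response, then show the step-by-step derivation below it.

5,1,2,3

step 1: dequeue 5; queue=[1,2,3]; order=5
step 2: dequeue 1; queue=[2,3,4]; order=5,1
step 3: dequeue 2; queue=[3,4,0]; order=5,1,2
step 4: dequeue 3; queue=[4,0]; order=5,1,2,3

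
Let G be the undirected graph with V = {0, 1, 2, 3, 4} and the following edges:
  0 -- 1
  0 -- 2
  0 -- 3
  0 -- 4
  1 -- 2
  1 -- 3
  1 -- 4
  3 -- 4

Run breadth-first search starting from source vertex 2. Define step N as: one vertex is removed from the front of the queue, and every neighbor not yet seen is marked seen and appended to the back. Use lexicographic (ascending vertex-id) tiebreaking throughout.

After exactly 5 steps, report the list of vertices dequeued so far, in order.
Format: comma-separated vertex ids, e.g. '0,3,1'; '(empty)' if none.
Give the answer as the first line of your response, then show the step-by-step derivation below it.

2,0,1,3,4

step 1: dequeue 2; queue=[0,1]; order=2
step 2: dequeue 0; queue=[1,3,4]; order=2,0
step 3: dequeue 1; queue=[3,4]; order=2,0,1
step 4: dequeue 3; queue=[4]; order=2,0,1,3
step 5: dequeue 4; queue=[(empty)]; order=2,0,1,3,4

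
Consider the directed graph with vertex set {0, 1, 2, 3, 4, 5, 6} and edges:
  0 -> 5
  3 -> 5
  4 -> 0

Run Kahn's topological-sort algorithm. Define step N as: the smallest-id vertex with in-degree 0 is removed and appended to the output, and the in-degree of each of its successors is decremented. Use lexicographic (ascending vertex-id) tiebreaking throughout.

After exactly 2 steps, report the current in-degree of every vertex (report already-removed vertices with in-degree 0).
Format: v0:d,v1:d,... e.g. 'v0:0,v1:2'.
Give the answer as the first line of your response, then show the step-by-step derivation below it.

v0:1,v1:0,v2:0,v3:0,v4:0,v5:2,v6:0

step 1: output 1; order=[1]; indeg=(1,0,0,0,0,2,0)
step 2: output 2; order=[1,2]; indeg=(1,0,0,0,0,2,0)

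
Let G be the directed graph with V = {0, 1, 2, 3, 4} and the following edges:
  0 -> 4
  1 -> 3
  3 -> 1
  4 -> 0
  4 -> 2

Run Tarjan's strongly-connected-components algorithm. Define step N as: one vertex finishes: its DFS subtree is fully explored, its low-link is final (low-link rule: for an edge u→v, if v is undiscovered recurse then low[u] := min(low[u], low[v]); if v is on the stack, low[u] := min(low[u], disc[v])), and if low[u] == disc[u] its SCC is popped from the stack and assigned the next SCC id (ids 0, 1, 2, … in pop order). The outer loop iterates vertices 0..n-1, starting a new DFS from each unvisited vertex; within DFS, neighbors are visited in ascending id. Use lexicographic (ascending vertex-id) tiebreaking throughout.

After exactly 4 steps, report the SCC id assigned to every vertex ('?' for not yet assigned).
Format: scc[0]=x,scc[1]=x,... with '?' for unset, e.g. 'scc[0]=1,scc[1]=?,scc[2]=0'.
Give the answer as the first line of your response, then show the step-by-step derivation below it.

scc[0]=1,scc[1]=?,scc[2]=0,scc[3]=?,scc[4]=1

step 1: low=(low[0]=0,low[1]=?,low[2]=2,low[3]=?,low[4]=0); scc=(scc[0]=?,scc[1]=?,scc[2]=0,scc[3]=?,scc[4]=?)
step 2: low=(low[0]=0,low[1]=?,low[2]=2,low[3]=?,low[4]=0); scc=(scc[0]=?,scc[1]=?,scc[2]=0,scc[3]=?,scc[4]=?)
step 3: low=(low[0]=0,low[1]=?,low[2]=2,low[3]=?,low[4]=0); scc=(scc[0]=1,scc[1]=?,scc[2]=0,scc[3]=?,scc[4]=1)
step 4: low=(low[0]=0,low[1]=3,low[2]=2,low[3]=3,low[4]=0); scc=(scc[0]=1,scc[1]=?,scc[2]=0,scc[3]=?,scc[4]=1)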